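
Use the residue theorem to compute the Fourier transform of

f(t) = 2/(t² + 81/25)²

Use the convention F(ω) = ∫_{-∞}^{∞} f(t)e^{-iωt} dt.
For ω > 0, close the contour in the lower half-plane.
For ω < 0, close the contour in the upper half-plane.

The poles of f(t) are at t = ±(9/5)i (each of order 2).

Let g(z) = f(z)e^{-iωz}; for large |z| the factor e^{-iωz} decays in the lower half-plane when ω > 0 and in the upper half-plane when ω < 0.

Case ω > 0 (lower half-plane, clockwise contour ⇒ F(ω) = -2πi·ΣRes):
  Res_{z = - \frac{9 i}{5}} g(z) = \frac{25 i \left(9 \omega + 5\right) e^{- \frac{9 \omega}{5}}}{1458} (pole of order 2)
  F(ω) = -2πi·ΣRes = \frac{25 \pi \left(9 \omega + 5\right) e^{- \frac{9 \omega}{5}}}{729}

Case ω < 0 (upper half-plane, counterclockwise contour ⇒ F(ω) = +2πi·ΣRes):
  Res_{z = \frac{9 i}{5}} g(z) = \frac{25 i \left(9 \omega - 5\right) e^{\frac{9 \omega}{5}}}{1458} (pole of order 2)
  F(ω) = 2πi·ΣRes = \frac{25 \pi \left(5 - 9 \omega\right) e^{\frac{9 \omega}{5}}}{729}

Both cases combine into a single formula in |ω|:

F(ω) = \frac{25 \pi \left(9 \left|{\omega}\right| + 5\right) e^{- \frac{9 \left|{\omega}\right|}{5}}}{729}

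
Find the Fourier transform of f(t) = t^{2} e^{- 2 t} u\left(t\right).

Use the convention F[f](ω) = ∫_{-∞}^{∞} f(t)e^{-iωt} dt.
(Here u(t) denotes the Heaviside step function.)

F(ω) = \frac{2}{\left(i \omega + 2\right)^{3}}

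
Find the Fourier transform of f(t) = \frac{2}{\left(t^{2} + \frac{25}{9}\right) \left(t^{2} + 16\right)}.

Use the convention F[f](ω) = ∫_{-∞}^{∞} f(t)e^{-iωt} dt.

F(ω) = - \frac{9 \pi e^{- 4 \left|{\omega}\right|}}{238} + \frac{54 \pi e^{- \frac{5 \left|{\omega}\right|}{3}}}{595}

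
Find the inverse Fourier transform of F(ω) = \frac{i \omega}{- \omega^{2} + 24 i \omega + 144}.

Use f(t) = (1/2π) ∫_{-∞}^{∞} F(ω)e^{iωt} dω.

f(t) = \left(1 - 12 t\right) e^{- 12 t} u\left(t\right)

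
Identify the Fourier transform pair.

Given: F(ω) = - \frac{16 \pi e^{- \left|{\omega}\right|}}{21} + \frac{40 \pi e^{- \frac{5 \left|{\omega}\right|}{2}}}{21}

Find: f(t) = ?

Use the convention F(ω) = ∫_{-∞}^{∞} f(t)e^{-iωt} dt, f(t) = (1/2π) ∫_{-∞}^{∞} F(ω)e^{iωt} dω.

f(t) = \frac{4 t^{2}}{\left(t^{2} + 1\right) \left(t^{2} + \frac{25}{4}\right)}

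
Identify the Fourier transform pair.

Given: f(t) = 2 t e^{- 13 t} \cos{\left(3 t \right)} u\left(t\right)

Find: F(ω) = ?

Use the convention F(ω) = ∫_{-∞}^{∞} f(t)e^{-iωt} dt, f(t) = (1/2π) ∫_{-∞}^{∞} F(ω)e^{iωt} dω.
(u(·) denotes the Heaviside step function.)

F(ω) = \frac{2 \left(\left(i \omega + 13\right)^{2} - 9\right)}{\left(\left(i \omega + 13\right)^{2} + 9\right)^{2}}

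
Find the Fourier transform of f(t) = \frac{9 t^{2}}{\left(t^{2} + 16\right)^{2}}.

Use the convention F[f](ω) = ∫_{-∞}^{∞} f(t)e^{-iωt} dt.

F(ω) = \frac{9 \pi \left(1 - 4 \left|{\omega}\right|\right) e^{- 4 \left|{\omega}\right|}}{8}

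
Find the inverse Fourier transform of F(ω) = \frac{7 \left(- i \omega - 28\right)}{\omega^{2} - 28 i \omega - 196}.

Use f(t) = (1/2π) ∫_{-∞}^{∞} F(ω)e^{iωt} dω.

f(t) = 7 \left(14 t + 1\right) e^{- 14 t} u\left(t\right)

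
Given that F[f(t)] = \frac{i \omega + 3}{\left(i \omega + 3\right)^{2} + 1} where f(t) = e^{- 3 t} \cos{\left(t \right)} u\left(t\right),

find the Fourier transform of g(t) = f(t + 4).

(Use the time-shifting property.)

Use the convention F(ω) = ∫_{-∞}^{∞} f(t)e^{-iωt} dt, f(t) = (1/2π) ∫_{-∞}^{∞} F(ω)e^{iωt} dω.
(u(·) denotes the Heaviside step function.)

F[g](ω) = \frac{\left(i \omega + 3\right) e^{4 i \omega}}{\left(i \omega + 3\right)^{2} + 1}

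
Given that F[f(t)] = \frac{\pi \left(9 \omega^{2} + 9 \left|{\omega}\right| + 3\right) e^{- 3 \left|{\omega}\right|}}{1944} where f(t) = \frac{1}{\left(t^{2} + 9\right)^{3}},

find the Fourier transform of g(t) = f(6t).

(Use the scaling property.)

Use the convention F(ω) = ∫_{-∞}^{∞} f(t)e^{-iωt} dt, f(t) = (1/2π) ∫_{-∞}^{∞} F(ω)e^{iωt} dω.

F[g](ω) = \frac{\pi \left(\omega^{2} + 6 \left|{\omega}\right| + 12\right) e^{- \frac{\left|{\omega}\right|}{2}}}{46656}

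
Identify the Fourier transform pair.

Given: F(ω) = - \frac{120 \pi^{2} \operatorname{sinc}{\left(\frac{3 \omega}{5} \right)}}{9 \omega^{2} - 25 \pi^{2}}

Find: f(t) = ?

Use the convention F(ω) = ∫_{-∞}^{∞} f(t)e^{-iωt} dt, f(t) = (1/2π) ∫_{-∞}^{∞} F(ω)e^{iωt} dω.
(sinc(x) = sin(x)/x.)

f(t) = 8 \left(\begin{cases} \cos^{2}{\left(\frac{5 \pi t}{6} \right)} & \text{for}\: \left|{t}\right| < \frac{3}{5} \\0 & \text{otherwise} \end{cases}\right)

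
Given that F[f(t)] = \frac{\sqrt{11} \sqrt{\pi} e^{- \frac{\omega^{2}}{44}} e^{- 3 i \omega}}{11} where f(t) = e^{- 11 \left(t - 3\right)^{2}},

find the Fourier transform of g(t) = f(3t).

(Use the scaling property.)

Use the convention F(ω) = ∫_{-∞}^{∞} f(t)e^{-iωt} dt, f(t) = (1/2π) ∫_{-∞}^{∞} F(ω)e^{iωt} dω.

F[g](ω) = \frac{\sqrt{11} \sqrt{\pi} e^{- \omega \left(\frac{\omega}{396} + i\right)}}{33}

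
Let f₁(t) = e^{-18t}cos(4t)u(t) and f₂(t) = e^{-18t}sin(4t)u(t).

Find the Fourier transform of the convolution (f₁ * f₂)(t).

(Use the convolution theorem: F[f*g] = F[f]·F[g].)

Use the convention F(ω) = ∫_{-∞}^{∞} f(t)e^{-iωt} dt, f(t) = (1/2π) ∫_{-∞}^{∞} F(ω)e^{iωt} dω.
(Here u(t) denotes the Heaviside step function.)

F[f₁*f₂](ω) = \frac{4 \left(i \omega + 18\right)}{\left(\left(i \omega + 18\right)^{2} + 16\right)^{2}}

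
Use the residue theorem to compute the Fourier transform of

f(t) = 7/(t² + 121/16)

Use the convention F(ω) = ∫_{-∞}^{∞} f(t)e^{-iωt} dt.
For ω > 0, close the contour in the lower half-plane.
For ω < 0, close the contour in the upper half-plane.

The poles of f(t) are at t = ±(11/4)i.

Let g(z) = f(z)e^{-iωz}; for large |z| the factor e^{-iωz} decays in the lower half-plane when ω > 0 and in the upper half-plane when ω < 0.

Case ω > 0 (lower half-plane, clockwise contour ⇒ F(ω) = -2πi·ΣRes):
  Res_{z = - \frac{11 i}{4}} g(z) = \frac{14 i e^{- \frac{11 \omega}{4}}}{11}
  F(ω) = -2πi·ΣRes = \frac{28 \pi e^{- \frac{11 \omega}{4}}}{11}

Case ω < 0 (upper half-plane, counterclockwise contour ⇒ F(ω) = +2πi·ΣRes):
  Res_{z = \frac{11 i}{4}} g(z) = - \frac{14 i e^{\frac{11 \omega}{4}}}{11}
  F(ω) = 2πi·ΣRes = \frac{28 \pi e^{\frac{11 \omega}{4}}}{11}

Both cases combine into a single formula in |ω|:

F(ω) = \frac{28 \pi e^{- \frac{11 \left|{\omega}\right|}{4}}}{11}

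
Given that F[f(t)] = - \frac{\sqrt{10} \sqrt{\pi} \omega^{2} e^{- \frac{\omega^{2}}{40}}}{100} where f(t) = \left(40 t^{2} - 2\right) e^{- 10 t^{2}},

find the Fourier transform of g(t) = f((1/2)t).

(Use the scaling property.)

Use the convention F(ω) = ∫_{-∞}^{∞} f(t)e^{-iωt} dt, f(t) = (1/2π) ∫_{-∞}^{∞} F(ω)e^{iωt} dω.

F[g](ω) = - \frac{2 \sqrt{10} \sqrt{\pi} \omega^{2} e^{- \frac{\omega^{2}}{10}}}{25}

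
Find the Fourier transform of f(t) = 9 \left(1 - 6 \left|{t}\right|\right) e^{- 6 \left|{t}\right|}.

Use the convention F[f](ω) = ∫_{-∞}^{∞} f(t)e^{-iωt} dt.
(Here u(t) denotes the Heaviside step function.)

F(ω) = \frac{216 \omega^{2}}{\left(\omega^{2} + 36\right)^{2}}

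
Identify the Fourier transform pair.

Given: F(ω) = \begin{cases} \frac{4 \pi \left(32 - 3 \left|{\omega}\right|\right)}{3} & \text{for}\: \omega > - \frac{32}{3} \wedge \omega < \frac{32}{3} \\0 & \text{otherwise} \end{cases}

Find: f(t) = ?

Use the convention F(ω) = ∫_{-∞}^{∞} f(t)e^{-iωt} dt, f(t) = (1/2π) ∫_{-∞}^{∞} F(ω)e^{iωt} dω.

f(t) = \frac{8 \sin^{2}{\left(\frac{16 t}{3} \right)}}{t^{2}}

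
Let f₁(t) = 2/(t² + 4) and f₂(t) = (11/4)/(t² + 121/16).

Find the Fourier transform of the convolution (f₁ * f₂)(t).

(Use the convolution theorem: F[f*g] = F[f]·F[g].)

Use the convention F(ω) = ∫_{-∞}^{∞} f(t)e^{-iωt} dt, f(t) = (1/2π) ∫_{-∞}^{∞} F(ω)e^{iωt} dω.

F[f₁*f₂](ω) = \pi^{2} e^{- \frac{19 \left|{\omega}\right|}{4}}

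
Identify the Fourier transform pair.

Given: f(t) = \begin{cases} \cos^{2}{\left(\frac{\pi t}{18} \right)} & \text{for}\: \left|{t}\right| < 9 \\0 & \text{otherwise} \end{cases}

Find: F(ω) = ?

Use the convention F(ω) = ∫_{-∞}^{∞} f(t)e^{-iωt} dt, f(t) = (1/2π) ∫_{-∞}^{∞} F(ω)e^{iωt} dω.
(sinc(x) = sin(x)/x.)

F(ω) = - \frac{9 \pi^{2} \operatorname{sinc}{\left(9 \omega \right)}}{81 \omega^{2} - \pi^{2}}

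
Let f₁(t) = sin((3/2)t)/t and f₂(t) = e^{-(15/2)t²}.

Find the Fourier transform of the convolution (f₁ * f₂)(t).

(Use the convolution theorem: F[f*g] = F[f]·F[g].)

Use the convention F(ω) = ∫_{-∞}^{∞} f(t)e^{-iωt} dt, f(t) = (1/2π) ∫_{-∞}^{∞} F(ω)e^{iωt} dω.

F[f₁*f₂](ω) = \begin{cases} \frac{\sqrt{30} \pi^{\frac{3}{2}} e^{- \frac{\omega^{2}}{30}}}{15} & \text{for}\: \omega > - \frac{3}{2} \wedge \omega < \frac{3}{2} \\0 & \text{otherwise} \end{cases}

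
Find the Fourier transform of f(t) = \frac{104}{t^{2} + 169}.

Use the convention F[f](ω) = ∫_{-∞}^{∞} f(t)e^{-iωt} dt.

F(ω) = 8 \pi e^{- 13 \left|{\omega}\right|}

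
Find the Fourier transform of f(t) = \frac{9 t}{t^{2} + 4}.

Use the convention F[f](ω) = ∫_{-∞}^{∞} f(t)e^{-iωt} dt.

F(ω) = - 9 i \pi e^{- 2 \left|{\omega}\right|} \operatorname{sign}{\left(\omega \right)}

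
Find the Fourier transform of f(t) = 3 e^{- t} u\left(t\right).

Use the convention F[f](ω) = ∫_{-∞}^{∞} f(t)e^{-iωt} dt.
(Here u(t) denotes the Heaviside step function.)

F(ω) = \frac{3}{i \omega + 1}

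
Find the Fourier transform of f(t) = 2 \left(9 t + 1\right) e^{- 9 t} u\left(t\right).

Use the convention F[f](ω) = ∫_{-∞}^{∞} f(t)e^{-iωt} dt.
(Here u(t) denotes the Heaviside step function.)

F(ω) = \frac{2 \left(- i \omega - 18\right)}{\omega^{2} - 18 i \omega - 81}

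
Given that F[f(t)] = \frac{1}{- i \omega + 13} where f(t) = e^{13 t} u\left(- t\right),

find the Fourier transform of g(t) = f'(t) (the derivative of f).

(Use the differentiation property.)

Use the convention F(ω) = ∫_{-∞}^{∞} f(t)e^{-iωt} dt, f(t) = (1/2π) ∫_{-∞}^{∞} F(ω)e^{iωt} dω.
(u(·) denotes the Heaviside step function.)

F[g](ω) = - \frac{\omega}{\omega + 13 i}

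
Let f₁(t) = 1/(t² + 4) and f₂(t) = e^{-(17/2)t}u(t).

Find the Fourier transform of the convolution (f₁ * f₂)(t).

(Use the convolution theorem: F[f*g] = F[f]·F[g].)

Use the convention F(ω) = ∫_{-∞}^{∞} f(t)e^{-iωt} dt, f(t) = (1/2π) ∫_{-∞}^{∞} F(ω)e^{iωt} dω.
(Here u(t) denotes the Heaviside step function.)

F[f₁*f₂](ω) = \frac{\pi e^{- 2 \left|{\omega}\right|}}{2 i \omega + 17}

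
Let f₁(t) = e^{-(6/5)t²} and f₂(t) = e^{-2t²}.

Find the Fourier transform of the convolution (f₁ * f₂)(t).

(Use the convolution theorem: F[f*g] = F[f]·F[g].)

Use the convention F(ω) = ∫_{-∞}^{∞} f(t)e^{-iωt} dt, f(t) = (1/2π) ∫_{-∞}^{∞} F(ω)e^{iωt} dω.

F[f₁*f₂](ω) = \frac{\sqrt{15} \pi e^{- \frac{\omega^{2}}{3}}}{6}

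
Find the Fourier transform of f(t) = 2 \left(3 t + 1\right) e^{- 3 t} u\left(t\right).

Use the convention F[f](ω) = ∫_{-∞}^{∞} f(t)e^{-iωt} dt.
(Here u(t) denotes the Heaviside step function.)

F(ω) = \frac{2 \left(- i \omega - 6\right)}{\omega^{2} - 6 i \omega - 9}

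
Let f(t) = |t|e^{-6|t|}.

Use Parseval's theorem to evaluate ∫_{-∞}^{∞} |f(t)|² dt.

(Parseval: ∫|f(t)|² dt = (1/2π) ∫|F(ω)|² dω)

∫|f(t)|² dt = \frac{1}{432}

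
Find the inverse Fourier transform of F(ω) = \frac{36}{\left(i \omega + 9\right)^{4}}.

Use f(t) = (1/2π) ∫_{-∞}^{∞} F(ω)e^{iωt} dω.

f(t) = 6 t^{3} e^{- 9 t} u\left(t\right)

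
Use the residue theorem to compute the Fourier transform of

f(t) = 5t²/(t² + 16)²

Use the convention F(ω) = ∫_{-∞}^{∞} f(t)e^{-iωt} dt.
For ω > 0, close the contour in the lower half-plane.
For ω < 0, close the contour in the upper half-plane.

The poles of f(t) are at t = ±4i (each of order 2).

Let g(z) = f(z)e^{-iωz}; for large |z| the factor e^{-iωz} decays in the lower half-plane when ω > 0 and in the upper half-plane when ω < 0.

Case ω > 0 (lower half-plane, clockwise contour ⇒ F(ω) = -2πi·ΣRes):
  Res_{z = - 4 i} g(z) = \frac{5 i \left(1 - 4 \omega\right) e^{- 4 \omega}}{16} (pole of order 2)
  F(ω) = -2πi·ΣRes = \frac{5 \pi \left(1 - 4 \omega\right) e^{- 4 \omega}}{8}

Case ω < 0 (upper half-plane, counterclockwise contour ⇒ F(ω) = +2πi·ΣRes):
  Res_{z = 4 i} g(z) = \frac{5 i \left(- 4 \omega - 1\right) e^{4 \omega}}{16} (pole of order 2)
  F(ω) = 2πi·ΣRes = \frac{5 \pi \left(4 \omega + 1\right) e^{4 \omega}}{8}

Both cases combine into a single formula in |ω|:

F(ω) = \frac{5 \pi \left(1 - 4 \left|{\omega}\right|\right) e^{- 4 \left|{\omega}\right|}}{8}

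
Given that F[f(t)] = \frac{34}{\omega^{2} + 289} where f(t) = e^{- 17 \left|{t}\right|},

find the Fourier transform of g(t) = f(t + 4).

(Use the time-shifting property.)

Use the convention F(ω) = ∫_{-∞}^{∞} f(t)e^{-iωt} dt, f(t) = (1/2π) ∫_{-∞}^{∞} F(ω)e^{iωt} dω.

F[g](ω) = \frac{34 e^{4 i \omega}}{\omega^{2} + 289}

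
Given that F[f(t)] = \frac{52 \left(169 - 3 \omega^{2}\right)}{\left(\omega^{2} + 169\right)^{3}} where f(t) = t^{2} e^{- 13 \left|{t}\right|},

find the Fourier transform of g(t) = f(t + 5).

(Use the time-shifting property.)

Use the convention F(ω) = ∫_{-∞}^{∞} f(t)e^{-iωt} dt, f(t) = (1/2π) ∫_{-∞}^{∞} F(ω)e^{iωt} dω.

F[g](ω) = \frac{\left(8788 - 156 \omega^{2}\right) e^{5 i \omega}}{\left(\omega^{2} + 169\right)^{3}}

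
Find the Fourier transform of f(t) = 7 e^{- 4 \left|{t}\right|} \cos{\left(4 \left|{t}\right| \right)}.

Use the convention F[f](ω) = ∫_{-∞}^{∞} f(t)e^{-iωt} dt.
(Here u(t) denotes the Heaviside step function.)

F(ω) = \frac{56 \left(\omega^{2} + 32\right)}{\omega^{4} + 1024}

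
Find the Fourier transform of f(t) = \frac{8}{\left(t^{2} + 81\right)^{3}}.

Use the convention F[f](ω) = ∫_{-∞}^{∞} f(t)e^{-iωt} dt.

F(ω) = \frac{\pi \left(27 \omega^{2} + 9 \left|{\omega}\right| + 1\right) e^{- 9 \left|{\omega}\right|}}{19683}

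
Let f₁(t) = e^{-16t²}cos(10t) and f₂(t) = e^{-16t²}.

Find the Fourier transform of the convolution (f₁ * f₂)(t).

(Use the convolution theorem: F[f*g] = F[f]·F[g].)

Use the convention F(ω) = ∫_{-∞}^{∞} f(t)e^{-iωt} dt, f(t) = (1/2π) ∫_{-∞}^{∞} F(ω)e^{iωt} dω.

F[f₁*f₂](ω) = \frac{\pi \left(e^{\frac{5 \omega}{8}} + 1\right) e^{- \frac{\omega^{2}}{32} - \frac{5 \omega}{16} - \frac{25}{16}}}{32}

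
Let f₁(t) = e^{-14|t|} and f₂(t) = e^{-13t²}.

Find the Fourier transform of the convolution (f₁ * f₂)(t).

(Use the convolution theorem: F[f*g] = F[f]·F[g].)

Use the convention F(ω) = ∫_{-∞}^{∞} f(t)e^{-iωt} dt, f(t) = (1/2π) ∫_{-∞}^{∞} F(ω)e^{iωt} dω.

F[f₁*f₂](ω) = \frac{28 \sqrt{13} \sqrt{\pi} e^{- \frac{\omega^{2}}{52}}}{13 \left(\omega^{2} + 196\right)}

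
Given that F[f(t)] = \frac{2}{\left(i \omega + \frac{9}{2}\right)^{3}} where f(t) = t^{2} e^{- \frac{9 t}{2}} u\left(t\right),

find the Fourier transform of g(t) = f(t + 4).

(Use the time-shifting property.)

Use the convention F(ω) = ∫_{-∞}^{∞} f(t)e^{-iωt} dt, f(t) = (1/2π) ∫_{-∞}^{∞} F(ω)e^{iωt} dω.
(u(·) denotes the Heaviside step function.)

F[g](ω) = \frac{16 e^{4 i \omega}}{\left(2 i \omega + 9\right)^{3}}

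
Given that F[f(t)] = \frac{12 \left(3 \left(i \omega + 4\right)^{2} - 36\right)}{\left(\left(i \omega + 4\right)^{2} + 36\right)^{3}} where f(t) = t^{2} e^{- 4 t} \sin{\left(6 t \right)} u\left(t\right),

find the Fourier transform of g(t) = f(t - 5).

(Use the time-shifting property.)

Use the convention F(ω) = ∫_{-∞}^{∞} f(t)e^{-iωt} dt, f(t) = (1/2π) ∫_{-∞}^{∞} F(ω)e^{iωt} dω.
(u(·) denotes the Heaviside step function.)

F[g](ω) = \frac{36 \left(\left(i \omega + 4\right)^{2} - 12\right) e^{- 5 i \omega}}{\left(\left(i \omega + 4\right)^{2} + 36\right)^{3}}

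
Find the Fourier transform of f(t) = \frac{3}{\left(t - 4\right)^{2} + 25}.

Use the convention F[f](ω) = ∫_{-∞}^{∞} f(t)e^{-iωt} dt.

F(ω) = \frac{3 \pi e^{- 4 i \omega - 5 \left|{\omega}\right|}}{5}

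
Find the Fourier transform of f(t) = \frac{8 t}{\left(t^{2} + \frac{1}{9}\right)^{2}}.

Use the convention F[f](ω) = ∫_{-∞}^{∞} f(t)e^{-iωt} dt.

F(ω) = - 12 i \pi \omega e^{- \frac{\left|{\omega}\right|}{3}}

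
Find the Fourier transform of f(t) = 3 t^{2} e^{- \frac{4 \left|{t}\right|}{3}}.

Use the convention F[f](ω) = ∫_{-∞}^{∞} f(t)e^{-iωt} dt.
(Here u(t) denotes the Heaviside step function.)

F(ω) = \frac{1296 \left(16 - 27 \omega^{2}\right)}{\left(9 \omega^{2} + 16\right)^{3}}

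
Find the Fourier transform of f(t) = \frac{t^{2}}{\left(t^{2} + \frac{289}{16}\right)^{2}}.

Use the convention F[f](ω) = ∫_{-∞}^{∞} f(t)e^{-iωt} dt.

F(ω) = \frac{\pi \left(4 - 17 \left|{\omega}\right|\right) e^{- \frac{17 \left|{\omega}\right|}{4}}}{34}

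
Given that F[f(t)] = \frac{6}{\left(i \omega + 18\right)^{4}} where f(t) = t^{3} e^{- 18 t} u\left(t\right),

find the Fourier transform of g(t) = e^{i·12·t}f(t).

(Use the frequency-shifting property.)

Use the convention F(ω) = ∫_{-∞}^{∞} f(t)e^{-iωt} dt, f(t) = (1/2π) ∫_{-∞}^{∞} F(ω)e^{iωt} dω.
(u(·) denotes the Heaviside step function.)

F[g](ω) = \frac{6}{\left(i \left(\omega - 12\right) + 18\right)^{4}}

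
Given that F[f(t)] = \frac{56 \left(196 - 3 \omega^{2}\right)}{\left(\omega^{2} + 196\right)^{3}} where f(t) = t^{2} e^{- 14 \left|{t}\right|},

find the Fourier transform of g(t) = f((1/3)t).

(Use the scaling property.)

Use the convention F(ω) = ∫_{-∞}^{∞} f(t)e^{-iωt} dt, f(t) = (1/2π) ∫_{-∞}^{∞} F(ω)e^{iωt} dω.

F[g](ω) = \frac{168 \left(196 - 27 \omega^{2}\right)}{\left(9 \omega^{2} + 196\right)^{3}}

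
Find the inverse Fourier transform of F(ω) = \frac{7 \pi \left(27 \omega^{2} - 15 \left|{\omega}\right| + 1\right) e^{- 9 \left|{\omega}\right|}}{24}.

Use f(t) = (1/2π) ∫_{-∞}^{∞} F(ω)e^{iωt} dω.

f(t) = \frac{7 t^{4}}{\left(t^{2} + 81\right)^{3}}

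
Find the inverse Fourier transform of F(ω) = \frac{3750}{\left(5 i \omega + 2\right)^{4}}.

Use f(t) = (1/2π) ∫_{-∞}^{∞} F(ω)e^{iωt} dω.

f(t) = t^{3} e^{- \frac{2 t}{5}} u\left(t\right)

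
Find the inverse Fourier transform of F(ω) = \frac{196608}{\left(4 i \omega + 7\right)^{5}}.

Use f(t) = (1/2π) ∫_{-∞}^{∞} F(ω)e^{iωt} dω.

f(t) = 8 t^{4} e^{- \frac{7 t}{4}} u\left(t\right)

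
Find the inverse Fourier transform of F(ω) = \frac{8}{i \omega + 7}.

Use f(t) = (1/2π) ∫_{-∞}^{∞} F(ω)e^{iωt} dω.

f(t) = 8 e^{- 7 t} u\left(t\right)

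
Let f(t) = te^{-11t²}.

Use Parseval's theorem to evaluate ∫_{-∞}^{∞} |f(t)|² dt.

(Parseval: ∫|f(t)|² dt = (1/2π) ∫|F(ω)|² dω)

∫|f(t)|² dt = \frac{\sqrt{22} \sqrt{\pi}}{968}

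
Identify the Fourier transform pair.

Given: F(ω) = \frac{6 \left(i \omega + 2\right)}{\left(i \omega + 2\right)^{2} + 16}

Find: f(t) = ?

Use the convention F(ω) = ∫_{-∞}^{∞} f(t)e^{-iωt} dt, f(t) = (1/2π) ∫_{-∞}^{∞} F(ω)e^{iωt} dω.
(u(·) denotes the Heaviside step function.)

f(t) = 6 e^{- 2 t} \cos{\left(4 t \right)} u\left(t\right)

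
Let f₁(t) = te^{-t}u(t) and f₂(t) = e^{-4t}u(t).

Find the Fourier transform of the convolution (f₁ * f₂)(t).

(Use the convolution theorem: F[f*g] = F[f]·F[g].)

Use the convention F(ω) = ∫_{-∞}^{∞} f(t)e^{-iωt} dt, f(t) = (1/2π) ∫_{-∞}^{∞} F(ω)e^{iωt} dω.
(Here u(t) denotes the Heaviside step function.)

F[f₁*f₂](ω) = \frac{1}{\left(i \omega + 1\right)^{2} \left(i \omega + 4\right)}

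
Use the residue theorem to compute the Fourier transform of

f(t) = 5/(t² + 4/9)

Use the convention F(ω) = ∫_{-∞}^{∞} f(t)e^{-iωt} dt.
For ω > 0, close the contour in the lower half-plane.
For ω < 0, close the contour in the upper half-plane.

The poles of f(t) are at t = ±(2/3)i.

Let g(z) = f(z)e^{-iωz}; for large |z| the factor e^{-iωz} decays in the lower half-plane when ω > 0 and in the upper half-plane when ω < 0.

Case ω > 0 (lower half-plane, clockwise contour ⇒ F(ω) = -2πi·ΣRes):
  Res_{z = - \frac{2 i}{3}} g(z) = \frac{15 i e^{- \frac{2 \omega}{3}}}{4}
  F(ω) = -2πi·ΣRes = \frac{15 \pi e^{- \frac{2 \omega}{3}}}{2}

Case ω < 0 (upper half-plane, counterclockwise contour ⇒ F(ω) = +2πi·ΣRes):
  Res_{z = \frac{2 i}{3}} g(z) = - \frac{15 i e^{\frac{2 \omega}{3}}}{4}
  F(ω) = 2πi·ΣRes = \frac{15 \pi e^{\frac{2 \omega}{3}}}{2}

Both cases combine into a single formula in |ω|:

F(ω) = \frac{15 \pi e^{- \frac{2 \left|{\omega}\right|}{3}}}{2}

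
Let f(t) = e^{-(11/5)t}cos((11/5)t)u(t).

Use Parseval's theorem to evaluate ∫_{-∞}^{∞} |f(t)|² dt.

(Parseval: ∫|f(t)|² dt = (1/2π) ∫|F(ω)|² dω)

∫|f(t)|² dt = \frac{15}{88}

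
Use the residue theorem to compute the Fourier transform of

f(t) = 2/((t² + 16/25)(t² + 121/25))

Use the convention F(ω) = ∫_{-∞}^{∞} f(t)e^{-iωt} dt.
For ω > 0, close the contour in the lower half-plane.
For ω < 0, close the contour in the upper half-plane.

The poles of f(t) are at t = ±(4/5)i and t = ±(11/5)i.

Let g(z) = f(z)e^{-iωz}; for large |z| the factor e^{-iωz} decays in the lower half-plane when ω > 0 and in the upper half-plane when ω < 0.

Case ω > 0 (lower half-plane, clockwise contour ⇒ F(ω) = -2πi·ΣRes):
  Res_{z = - \frac{4 i}{5}} g(z) = \frac{25 i e^{- \frac{4 \omega}{5}}}{84}
  Res_{z = - \frac{11 i}{5}} g(z) = - \frac{25 i e^{- \frac{11 \omega}{5}}}{231}
  F(ω) = -2πi·ΣRes = \frac{25 \pi \left(11 e^{\frac{7 \omega}{5}} - 4\right) e^{- \frac{11 \omega}{5}}}{462}

Case ω < 0 (upper half-plane, counterclockwise contour ⇒ F(ω) = +2πi·ΣRes):
  Res_{z = \frac{4 i}{5}} g(z) = - \frac{25 i e^{\frac{4 \omega}{5}}}{84}
  Res_{z = \frac{11 i}{5}} g(z) = \frac{25 i e^{\frac{11 \omega}{5}}}{231}
  F(ω) = 2πi·ΣRes = \frac{25 \pi \left(11 - 4 e^{\frac{7 \omega}{5}}\right) e^{\frac{4 \omega}{5}}}{462}

Both cases combine into a single formula in |ω|:

F(ω) = \frac{25 \pi \left(11 e^{\frac{7 \left|{\omega}\right|}{5}} - 4\right) e^{- \frac{11 \left|{\omega}\right|}{5}}}{462}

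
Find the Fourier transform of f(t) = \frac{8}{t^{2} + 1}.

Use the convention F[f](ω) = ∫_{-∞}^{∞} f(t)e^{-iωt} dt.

F(ω) = 8 \pi e^{- \left|{\omega}\right|}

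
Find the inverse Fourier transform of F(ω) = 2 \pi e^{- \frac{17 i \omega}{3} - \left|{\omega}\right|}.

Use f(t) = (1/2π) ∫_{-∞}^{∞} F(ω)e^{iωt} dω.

f(t) = \frac{2}{\left(t - \frac{17}{3}\right)^{2} + 1}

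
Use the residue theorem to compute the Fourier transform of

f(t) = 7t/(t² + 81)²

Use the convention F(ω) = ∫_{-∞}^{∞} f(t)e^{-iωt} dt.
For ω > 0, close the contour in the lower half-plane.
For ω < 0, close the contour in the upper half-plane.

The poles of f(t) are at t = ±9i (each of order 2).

Let g(z) = f(z)e^{-iωz}; for large |z| the factor e^{-iωz} decays in the lower half-plane when ω > 0 and in the upper half-plane when ω < 0.

Case ω > 0 (lower half-plane, clockwise contour ⇒ F(ω) = -2πi·ΣRes):
  Res_{z = - 9 i} g(z) = \frac{7 \omega e^{- 9 \omega}}{36} (pole of order 2)
  F(ω) = -2πi·ΣRes = - \frac{7 i \pi \omega e^{- 9 \omega}}{18}

Case ω < 0 (upper half-plane, counterclockwise contour ⇒ F(ω) = +2πi·ΣRes):
  Res_{z = 9 i} g(z) = - \frac{7 \omega e^{9 \omega}}{36} (pole of order 2)
  F(ω) = 2πi·ΣRes = - \frac{7 i \pi \omega e^{9 \omega}}{18}

Both cases combine into a single formula in |ω|:

F(ω) = - \frac{7 i \pi \omega e^{- 9 \left|{\omega}\right|}}{18}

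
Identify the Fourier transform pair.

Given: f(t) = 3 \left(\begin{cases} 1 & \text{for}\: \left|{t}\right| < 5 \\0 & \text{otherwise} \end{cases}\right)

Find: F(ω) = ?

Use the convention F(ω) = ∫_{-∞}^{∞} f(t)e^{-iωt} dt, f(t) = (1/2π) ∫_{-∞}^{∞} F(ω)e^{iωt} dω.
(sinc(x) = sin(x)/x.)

F(ω) = 30 \operatorname{sinc}{\left(5 \omega \right)}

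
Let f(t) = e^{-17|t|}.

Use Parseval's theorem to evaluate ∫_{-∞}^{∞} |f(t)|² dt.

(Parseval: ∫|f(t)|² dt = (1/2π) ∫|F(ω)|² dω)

∫|f(t)|² dt = \frac{1}{17}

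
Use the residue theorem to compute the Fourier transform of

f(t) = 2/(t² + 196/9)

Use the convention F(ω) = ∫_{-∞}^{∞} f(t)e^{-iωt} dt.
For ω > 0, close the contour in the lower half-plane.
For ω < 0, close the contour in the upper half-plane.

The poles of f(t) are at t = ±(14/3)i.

Let g(z) = f(z)e^{-iωz}; for large |z| the factor e^{-iωz} decays in the lower half-plane when ω > 0 and in the upper half-plane when ω < 0.

Case ω > 0 (lower half-plane, clockwise contour ⇒ F(ω) = -2πi·ΣRes):
  Res_{z = - \frac{14 i}{3}} g(z) = \frac{3 i e^{- \frac{14 \omega}{3}}}{14}
  F(ω) = -2πi·ΣRes = \frac{3 \pi e^{- \frac{14 \omega}{3}}}{7}

Case ω < 0 (upper half-plane, counterclockwise contour ⇒ F(ω) = +2πi·ΣRes):
  Res_{z = \frac{14 i}{3}} g(z) = - \frac{3 i e^{\frac{14 \omega}{3}}}{14}
  F(ω) = 2πi·ΣRes = \frac{3 \pi e^{\frac{14 \omega}{3}}}{7}

Both cases combine into a single formula in |ω|:

F(ω) = \frac{3 \pi e^{- \frac{14 \left|{\omega}\right|}{3}}}{7}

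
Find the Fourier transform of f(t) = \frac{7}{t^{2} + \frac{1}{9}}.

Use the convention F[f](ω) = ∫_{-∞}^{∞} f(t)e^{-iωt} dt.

F(ω) = 21 \pi e^{- \frac{\left|{\omega}\right|}{3}}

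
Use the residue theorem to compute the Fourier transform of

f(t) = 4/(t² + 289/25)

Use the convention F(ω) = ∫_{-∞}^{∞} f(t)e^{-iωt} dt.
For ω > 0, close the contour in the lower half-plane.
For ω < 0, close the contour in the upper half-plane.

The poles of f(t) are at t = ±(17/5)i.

Let g(z) = f(z)e^{-iωz}; for large |z| the factor e^{-iωz} decays in the lower half-plane when ω > 0 and in the upper half-plane when ω < 0.

Case ω > 0 (lower half-plane, clockwise contour ⇒ F(ω) = -2πi·ΣRes):
  Res_{z = - \frac{17 i}{5}} g(z) = \frac{10 i e^{- \frac{17 \omega}{5}}}{17}
  F(ω) = -2πi·ΣRes = \frac{20 \pi e^{- \frac{17 \omega}{5}}}{17}

Case ω < 0 (upper half-plane, counterclockwise contour ⇒ F(ω) = +2πi·ΣRes):
  Res_{z = \frac{17 i}{5}} g(z) = - \frac{10 i e^{\frac{17 \omega}{5}}}{17}
  F(ω) = 2πi·ΣRes = \frac{20 \pi e^{\frac{17 \omega}{5}}}{17}

Both cases combine into a single formula in |ω|:

F(ω) = \frac{20 \pi e^{- \frac{17 \left|{\omega}\right|}{5}}}{17}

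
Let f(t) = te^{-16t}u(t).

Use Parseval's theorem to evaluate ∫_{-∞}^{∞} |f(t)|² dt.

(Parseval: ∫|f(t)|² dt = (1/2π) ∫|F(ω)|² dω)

∫|f(t)|² dt = \frac{1}{16384}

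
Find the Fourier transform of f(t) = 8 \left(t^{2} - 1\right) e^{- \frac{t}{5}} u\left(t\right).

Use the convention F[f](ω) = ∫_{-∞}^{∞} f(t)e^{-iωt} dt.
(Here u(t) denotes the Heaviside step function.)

F(ω) = \frac{40 \left(250 i \omega - \left(5 i \omega + 1\right)^{3} + 50\right)}{\left(5 i \omega + 1\right)^{4}}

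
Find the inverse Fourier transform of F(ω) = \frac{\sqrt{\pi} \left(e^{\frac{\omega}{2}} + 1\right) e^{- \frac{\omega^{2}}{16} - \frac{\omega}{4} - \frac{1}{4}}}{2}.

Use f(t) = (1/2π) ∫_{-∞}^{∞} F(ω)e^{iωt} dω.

f(t) = 2 e^{- 4 t^{2}} \cos{\left(2 t \right)}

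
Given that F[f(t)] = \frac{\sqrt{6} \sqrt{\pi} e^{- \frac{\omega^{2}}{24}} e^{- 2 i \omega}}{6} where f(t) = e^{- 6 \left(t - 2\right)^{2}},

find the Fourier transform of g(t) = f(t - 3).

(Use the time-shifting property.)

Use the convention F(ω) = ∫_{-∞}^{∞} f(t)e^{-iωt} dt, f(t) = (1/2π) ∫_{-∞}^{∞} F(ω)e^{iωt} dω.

F[g](ω) = \frac{\sqrt{6} \sqrt{\pi} e^{- \frac{\omega \left(\omega + 120 i\right)}{24}}}{6}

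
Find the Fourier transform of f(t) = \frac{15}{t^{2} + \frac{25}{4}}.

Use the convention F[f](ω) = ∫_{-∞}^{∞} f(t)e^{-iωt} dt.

F(ω) = 6 \pi e^{- \frac{5 \left|{\omega}\right|}{2}}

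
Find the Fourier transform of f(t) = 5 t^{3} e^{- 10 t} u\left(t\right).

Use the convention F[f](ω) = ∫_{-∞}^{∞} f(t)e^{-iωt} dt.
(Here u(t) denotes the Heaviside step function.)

F(ω) = \frac{30}{\left(i \omega + 10\right)^{4}}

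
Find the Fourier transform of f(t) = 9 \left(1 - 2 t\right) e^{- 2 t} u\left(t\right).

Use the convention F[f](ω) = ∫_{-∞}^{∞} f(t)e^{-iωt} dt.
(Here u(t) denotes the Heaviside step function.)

F(ω) = \frac{9 i \omega}{- \omega^{2} + 4 i \omega + 4}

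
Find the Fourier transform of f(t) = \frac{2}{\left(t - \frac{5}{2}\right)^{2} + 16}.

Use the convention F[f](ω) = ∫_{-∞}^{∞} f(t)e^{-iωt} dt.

F(ω) = \frac{\pi e^{- \frac{5 i \omega}{2} - 4 \left|{\omega}\right|}}{2}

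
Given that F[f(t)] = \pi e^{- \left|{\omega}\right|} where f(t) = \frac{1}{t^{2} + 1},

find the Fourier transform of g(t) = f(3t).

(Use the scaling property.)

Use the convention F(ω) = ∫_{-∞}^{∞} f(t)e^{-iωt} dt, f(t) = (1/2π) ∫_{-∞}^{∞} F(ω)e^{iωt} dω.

F[g](ω) = \frac{\pi e^{- \frac{\left|{\omega}\right|}{3}}}{3}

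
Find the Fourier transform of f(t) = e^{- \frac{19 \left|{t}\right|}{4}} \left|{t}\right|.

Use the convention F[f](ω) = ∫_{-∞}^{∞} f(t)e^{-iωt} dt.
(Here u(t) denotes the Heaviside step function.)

F(ω) = \frac{32 \left(361 - 16 \omega^{2}\right)}{\left(16 \omega^{2} + 361\right)^{2}}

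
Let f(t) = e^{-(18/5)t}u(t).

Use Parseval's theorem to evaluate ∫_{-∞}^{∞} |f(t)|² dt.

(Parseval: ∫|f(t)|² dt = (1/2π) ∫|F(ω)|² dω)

∫|f(t)|² dt = \frac{5}{36}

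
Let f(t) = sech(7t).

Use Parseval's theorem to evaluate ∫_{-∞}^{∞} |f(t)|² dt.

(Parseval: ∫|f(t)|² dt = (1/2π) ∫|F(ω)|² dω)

∫|f(t)|² dt = \frac{2}{7}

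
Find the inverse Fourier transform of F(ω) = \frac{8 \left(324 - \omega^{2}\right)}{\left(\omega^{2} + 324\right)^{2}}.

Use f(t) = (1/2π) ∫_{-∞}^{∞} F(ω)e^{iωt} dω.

f(t) = 4 e^{- 18 \left|{t}\right|} \left|{t}\right|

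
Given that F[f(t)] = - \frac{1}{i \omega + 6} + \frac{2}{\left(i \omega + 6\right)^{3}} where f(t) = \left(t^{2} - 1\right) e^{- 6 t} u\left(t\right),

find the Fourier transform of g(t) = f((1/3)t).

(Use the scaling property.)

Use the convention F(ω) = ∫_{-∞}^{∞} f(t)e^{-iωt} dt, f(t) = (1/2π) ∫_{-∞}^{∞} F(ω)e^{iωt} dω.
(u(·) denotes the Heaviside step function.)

F[g](ω) = \frac{2 i \omega - 9 \left(i \omega + 2\right)^{3} + 4}{9 \left(i \omega + 2\right)^{4}}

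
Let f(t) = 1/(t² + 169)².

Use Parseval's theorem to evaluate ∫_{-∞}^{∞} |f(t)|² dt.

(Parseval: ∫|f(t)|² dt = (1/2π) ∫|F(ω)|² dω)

∫|f(t)|² dt = \frac{5 \pi}{1003976272}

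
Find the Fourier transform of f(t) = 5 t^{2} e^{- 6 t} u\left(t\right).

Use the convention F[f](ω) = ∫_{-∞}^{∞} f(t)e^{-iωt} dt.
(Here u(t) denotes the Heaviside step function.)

F(ω) = \frac{10}{\left(i \omega + 6\right)^{3}}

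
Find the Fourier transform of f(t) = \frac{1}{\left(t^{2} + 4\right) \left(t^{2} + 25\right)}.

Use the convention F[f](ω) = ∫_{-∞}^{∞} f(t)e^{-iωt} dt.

F(ω) = \frac{\pi \left(5 e^{3 \left|{\omega}\right|} - 2\right) e^{- 5 \left|{\omega}\right|}}{210}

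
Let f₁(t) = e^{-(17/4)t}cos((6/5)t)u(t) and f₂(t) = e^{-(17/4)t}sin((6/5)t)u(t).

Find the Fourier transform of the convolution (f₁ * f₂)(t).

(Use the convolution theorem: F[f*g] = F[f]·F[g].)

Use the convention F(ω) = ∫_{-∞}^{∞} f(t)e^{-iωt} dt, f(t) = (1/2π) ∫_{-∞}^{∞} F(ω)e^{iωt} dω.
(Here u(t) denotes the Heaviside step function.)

F[f₁*f₂](ω) = \frac{48000 \left(4 i \omega + 17\right)}{\left(25 \left(4 i \omega + 17\right)^{2} + 576\right)^{2}}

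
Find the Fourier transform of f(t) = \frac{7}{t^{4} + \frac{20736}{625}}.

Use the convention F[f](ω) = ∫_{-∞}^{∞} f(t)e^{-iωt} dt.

F(ω) = \frac{875 \pi e^{- \frac{6 \sqrt{2} \left|{\omega}\right|}{5}} \sin{\left(\frac{6 \sqrt{2} \left|{\omega}\right|}{5} + \frac{\pi}{4} \right)}}{1728}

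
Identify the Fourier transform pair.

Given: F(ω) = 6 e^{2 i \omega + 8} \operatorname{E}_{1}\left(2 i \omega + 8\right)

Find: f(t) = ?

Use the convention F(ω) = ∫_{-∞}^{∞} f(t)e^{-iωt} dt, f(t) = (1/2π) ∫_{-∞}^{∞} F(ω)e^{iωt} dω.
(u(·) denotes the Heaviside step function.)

f(t) = \frac{6 e^{- 4 t} u\left(t\right)}{t + 2}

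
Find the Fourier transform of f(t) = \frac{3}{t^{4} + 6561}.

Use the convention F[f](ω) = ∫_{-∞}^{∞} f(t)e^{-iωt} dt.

F(ω) = \frac{\pi e^{- \frac{9 \sqrt{2} \left|{\omega}\right|}{2}} \sin{\left(\frac{9 \sqrt{2} \left|{\omega}\right|}{2} + \frac{\pi}{4} \right)}}{243}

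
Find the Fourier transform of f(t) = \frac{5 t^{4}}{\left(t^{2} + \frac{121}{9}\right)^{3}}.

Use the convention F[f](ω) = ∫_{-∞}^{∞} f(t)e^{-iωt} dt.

F(ω) = \frac{5 \pi \left(121 \omega^{2} - 165 \left|{\omega}\right| + 27\right) e^{- \frac{11 \left|{\omega}\right|}{3}}}{264}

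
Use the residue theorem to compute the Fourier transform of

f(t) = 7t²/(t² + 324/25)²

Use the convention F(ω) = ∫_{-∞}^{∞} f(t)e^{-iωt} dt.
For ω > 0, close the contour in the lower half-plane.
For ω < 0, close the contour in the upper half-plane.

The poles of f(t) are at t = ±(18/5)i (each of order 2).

Let g(z) = f(z)e^{-iωz}; for large |z| the factor e^{-iωz} decays in the lower half-plane when ω > 0 and in the upper half-plane when ω < 0.

Case ω > 0 (lower half-plane, clockwise contour ⇒ F(ω) = -2πi·ΣRes):
  Res_{z = - \frac{18 i}{5}} g(z) = \frac{7 i \left(5 - 18 \omega\right) e^{- \frac{18 \omega}{5}}}{72} (pole of order 2)
  F(ω) = -2πi·ΣRes = \frac{7 \pi \left(5 - 18 \omega\right) e^{- \frac{18 \omega}{5}}}{36}

Case ω < 0 (upper half-plane, counterclockwise contour ⇒ F(ω) = +2πi·ΣRes):
  Res_{z = \frac{18 i}{5}} g(z) = \frac{7 i \left(- 18 \omega - 5\right) e^{\frac{18 \omega}{5}}}{72} (pole of order 2)
  F(ω) = 2πi·ΣRes = \frac{7 \pi \left(18 \omega + 5\right) e^{\frac{18 \omega}{5}}}{36}

Both cases combine into a single formula in |ω|:

F(ω) = \frac{7 \pi \left(5 - 18 \left|{\omega}\right|\right) e^{- \frac{18 \left|{\omega}\right|}{5}}}{36}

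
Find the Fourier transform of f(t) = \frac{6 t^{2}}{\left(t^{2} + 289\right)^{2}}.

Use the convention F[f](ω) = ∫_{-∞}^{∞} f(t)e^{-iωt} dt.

F(ω) = \frac{3 \pi \left(1 - 17 \left|{\omega}\right|\right) e^{- 17 \left|{\omega}\right|}}{17}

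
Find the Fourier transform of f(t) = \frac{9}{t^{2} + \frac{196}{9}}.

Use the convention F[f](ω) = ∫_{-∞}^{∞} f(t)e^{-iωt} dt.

F(ω) = \frac{27 \pi e^{- \frac{14 \left|{\omega}\right|}{3}}}{14}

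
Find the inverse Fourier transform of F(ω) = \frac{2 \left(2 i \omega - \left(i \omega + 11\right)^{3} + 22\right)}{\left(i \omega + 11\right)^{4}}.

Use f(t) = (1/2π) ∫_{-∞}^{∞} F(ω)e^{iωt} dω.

f(t) = 2 \left(t^{2} - 1\right) e^{- 11 t} u\left(t\right)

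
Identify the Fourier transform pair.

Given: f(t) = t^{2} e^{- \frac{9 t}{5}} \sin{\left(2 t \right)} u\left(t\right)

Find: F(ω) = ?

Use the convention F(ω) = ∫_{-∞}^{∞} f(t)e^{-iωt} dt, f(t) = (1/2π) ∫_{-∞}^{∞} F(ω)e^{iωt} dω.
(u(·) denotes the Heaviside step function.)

F(ω) = \frac{2500 \left(3 \left(5 i \omega + 9\right)^{2} - 100\right)}{\left(\left(5 i \omega + 9\right)^{2} + 100\right)^{3}}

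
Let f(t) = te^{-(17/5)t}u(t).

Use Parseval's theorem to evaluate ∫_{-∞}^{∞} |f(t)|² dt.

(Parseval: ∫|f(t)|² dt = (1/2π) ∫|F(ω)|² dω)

∫|f(t)|² dt = \frac{125}{19652}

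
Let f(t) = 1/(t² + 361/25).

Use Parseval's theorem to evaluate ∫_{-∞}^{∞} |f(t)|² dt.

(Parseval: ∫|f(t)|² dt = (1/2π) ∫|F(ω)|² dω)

∫|f(t)|² dt = \frac{125 \pi}{13718}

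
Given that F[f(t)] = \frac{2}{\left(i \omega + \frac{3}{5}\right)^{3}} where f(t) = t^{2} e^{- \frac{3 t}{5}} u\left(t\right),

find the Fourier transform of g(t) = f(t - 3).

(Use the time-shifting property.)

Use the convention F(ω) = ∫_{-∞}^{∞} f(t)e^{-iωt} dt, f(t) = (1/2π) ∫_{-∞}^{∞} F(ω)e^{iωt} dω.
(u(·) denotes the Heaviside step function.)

F[g](ω) = \frac{250 e^{- 3 i \omega}}{\left(5 i \omega + 3\right)^{3}}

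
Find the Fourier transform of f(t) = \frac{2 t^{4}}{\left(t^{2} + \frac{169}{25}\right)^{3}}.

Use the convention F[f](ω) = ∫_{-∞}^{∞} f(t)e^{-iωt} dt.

F(ω) = \frac{\pi \left(169 \omega^{2} - 325 \left|{\omega}\right| + 75\right) e^{- \frac{13 \left|{\omega}\right|}{5}}}{260}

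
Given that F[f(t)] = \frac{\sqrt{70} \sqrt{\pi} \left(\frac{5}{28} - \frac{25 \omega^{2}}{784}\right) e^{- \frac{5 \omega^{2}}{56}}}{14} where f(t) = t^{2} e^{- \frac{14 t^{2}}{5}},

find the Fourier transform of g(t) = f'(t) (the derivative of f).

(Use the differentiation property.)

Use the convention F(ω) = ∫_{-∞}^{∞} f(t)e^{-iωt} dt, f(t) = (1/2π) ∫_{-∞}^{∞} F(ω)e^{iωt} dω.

F[g](ω) = \frac{5 \sqrt{70} i \sqrt{\pi} \omega \left(28 - 5 \omega^{2}\right) e^{- \frac{5 \omega^{2}}{56}}}{10976}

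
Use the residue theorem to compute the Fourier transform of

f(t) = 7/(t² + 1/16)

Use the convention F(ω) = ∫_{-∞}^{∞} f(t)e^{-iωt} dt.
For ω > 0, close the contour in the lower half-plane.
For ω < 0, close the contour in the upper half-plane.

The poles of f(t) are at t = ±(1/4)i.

Let g(z) = f(z)e^{-iωz}; for large |z| the factor e^{-iωz} decays in the lower half-plane when ω > 0 and in the upper half-plane when ω < 0.

Case ω > 0 (lower half-plane, clockwise contour ⇒ F(ω) = -2πi·ΣRes):
  Res_{z = - \frac{i}{4}} g(z) = 14 i e^{- \frac{\omega}{4}}
  F(ω) = -2πi·ΣRes = 28 \pi e^{- \frac{\omega}{4}}

Case ω < 0 (upper half-plane, counterclockwise contour ⇒ F(ω) = +2πi·ΣRes):
  Res_{z = \frac{i}{4}} g(z) = - 14 i e^{\frac{\omega}{4}}
  F(ω) = 2πi·ΣRes = 28 \pi e^{\frac{\omega}{4}}

Both cases combine into a single formula in |ω|:

F(ω) = 28 \pi e^{- \frac{\left|{\omega}\right|}{4}}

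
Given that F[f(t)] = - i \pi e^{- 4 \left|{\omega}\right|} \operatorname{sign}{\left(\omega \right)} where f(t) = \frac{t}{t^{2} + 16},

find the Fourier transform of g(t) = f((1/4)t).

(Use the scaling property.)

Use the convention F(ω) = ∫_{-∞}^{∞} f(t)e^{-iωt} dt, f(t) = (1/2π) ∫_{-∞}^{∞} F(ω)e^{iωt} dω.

F[g](ω) = - 4 i \pi e^{- 16 \left|{\omega}\right|} \operatorname{sign}{\left(\omega \right)}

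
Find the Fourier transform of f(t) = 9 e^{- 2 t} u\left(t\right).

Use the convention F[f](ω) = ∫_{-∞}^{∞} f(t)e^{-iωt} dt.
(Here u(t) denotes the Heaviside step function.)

F(ω) = \frac{9}{i \omega + 2}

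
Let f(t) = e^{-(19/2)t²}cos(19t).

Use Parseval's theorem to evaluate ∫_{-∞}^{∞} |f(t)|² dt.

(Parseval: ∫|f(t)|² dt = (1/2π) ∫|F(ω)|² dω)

∫|f(t)|² dt = \frac{\sqrt{19} \sqrt{\pi} \left(1 + e^{19}\right)}{38 e^{19}}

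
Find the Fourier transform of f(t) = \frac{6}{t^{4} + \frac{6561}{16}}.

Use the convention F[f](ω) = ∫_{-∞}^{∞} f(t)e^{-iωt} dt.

F(ω) = \frac{16 \pi e^{- \frac{9 \sqrt{2} \left|{\omega}\right|}{4}} \sin{\left(\frac{9 \sqrt{2} \left|{\omega}\right|}{4} + \frac{\pi}{4} \right)}}{243}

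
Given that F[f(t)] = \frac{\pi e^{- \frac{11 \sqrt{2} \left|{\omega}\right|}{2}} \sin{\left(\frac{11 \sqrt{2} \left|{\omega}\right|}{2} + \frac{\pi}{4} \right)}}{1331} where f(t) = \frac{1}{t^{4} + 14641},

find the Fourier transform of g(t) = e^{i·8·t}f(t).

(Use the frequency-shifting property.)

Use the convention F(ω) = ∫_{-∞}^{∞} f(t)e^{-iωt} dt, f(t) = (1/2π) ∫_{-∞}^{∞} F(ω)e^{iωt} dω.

F[g](ω) = \frac{\pi e^{- \frac{11 \sqrt{2} \left|{\omega - 8}\right|}{2}} \sin{\left(\frac{11 \sqrt{2} \left|{\omega - 8}\right|}{2} + \frac{\pi}{4} \right)}}{1331}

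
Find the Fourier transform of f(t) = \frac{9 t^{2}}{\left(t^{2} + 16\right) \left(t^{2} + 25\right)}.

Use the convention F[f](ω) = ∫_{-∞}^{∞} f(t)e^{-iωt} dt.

F(ω) = \pi \left(5 - 4 e^{\left|{\omega}\right|}\right) e^{- 5 \left|{\omega}\right|}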